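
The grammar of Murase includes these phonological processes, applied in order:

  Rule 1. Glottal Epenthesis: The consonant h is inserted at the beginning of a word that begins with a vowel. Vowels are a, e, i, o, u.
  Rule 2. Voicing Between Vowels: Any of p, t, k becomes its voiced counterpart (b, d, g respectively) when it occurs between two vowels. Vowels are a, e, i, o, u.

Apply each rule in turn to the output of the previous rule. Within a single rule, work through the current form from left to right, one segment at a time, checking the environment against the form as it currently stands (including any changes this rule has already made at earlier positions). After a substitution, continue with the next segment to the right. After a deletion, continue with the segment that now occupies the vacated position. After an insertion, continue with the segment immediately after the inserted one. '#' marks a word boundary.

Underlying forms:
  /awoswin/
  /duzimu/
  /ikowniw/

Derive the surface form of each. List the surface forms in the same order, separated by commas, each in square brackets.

/awoswin/:
  Rule 1 Glottal Epenthesis: [awoswin] → [hawoswin]
  Rule 2 Voicing Between Vowels: no change — [hawoswin]
/duzimu/:
  Rule 1 Glottal Epenthesis: no change — [duzimu]
  Rule 2 Voicing Between Vowels: no change — [duzimu]
/ikowniw/:
  Rule 1 Glottal Epenthesis: [ikowniw] → [hikowniw]
  Rule 2 Voicing Between Vowels: [hikowniw] → [higowniw]

[hawoswin], [duzimu], [higowniw]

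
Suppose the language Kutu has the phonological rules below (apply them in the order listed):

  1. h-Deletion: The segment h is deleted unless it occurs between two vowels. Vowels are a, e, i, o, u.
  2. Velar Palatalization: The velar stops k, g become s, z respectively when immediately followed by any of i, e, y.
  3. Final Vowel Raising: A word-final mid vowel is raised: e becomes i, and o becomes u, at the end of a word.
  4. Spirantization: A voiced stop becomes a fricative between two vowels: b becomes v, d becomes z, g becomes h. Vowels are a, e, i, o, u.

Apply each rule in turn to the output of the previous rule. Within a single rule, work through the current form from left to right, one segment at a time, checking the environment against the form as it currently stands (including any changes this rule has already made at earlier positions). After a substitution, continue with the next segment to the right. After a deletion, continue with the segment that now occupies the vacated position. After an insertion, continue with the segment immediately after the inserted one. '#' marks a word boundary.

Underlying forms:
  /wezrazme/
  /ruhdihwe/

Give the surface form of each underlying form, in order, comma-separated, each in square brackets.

/wezrazme/:
  1 h-Deletion: no change — [wezrazme]
  2 Velar Palatalization: no change — [wezrazme]
  3 Final Vowel Raising: [wezrazme] → [wezrazmi]
  4 Spirantization: no change — [wezrazmi]
/ruhdihwe/:
  1 h-Deletion: [ruhdihwe] → [rudiwe]
  2 Velar Palatalization: no change — [rudiwe]
  3 Final Vowel Raising: [rudiwe] → [rudiwi]
  4 Spirantization: [rudiwi] → [ruziwi]

[wezrazmi], [ruziwi]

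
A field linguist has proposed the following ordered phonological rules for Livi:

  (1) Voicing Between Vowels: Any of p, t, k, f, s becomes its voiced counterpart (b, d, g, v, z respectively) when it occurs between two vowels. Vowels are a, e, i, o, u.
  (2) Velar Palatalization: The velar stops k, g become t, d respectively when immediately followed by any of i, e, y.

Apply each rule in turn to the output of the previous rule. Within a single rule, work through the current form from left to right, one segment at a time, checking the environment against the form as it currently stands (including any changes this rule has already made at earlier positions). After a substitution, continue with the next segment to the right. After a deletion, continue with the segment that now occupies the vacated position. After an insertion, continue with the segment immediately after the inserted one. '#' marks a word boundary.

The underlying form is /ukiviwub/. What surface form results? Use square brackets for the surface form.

(1) Voicing Between Vowels: [ukiviwub] → [ugiviwub]
(2) Velar Palatalization: [ugiviwub] → [udiviwub]

[udiviwub]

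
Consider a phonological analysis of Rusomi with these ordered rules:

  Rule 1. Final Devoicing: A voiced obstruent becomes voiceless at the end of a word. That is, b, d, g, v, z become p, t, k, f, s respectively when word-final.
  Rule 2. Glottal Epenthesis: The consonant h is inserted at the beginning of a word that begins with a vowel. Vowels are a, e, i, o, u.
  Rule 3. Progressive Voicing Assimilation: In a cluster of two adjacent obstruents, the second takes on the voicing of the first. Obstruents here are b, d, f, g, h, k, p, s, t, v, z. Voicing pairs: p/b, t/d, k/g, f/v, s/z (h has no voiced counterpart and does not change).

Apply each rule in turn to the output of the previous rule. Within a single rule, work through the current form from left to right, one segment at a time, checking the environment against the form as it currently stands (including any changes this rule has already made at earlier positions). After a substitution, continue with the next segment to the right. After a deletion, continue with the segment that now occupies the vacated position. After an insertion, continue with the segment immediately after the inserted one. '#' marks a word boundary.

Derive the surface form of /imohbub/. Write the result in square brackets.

[himohpup]

Rule 1 Final Devoicing: [imohbub] → [imohbup]
Rule 2 Glottal Epenthesis: [imohbup] → [himohbup]
Rule 3 Progressive Voicing Assimilation: [himohbup] → [himohpup]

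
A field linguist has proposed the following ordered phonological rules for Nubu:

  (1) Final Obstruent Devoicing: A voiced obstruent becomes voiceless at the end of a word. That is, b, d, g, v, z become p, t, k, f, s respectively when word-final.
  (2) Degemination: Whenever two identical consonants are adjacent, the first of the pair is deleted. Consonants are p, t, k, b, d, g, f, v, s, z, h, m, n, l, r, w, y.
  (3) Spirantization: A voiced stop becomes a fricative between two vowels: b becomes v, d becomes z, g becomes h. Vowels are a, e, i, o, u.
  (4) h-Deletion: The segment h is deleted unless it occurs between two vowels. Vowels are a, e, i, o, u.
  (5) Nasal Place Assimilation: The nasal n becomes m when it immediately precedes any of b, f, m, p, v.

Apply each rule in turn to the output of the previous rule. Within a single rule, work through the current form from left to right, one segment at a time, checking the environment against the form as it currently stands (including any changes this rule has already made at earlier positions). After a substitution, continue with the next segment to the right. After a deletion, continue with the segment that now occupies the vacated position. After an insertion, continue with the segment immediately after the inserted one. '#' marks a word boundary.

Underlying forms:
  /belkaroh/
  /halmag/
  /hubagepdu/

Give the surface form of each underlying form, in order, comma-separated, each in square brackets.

/belkaroh/:
  (1) Final Obstruent Devoicing: no change — [belkaroh]
  (2) Degemination: no change — [belkaroh]
  (3) Spirantization: no change — [belkaroh]
  (4) h-Deletion: [belkaroh] → [belkaro]
  (5) Nasal Place Assimilation: no change — [belkaro]
/halmag/:
  (1) Final Obstruent Devoicing: [halmag] → [halmak]
  (2) Degemination: no change — [halmak]
  (3) Spirantization: no change — [halmak]
  (4) h-Deletion: [halmak] → [almak]
  (5) Nasal Place Assimilation: no change — [almak]
/hubagepdu/:
  (1) Final Obstruent Devoicing: no change — [hubagepdu]
  (2) Degemination: no change — [hubagepdu]
  (3) Spirantization: [hubagepdu] → [huvahepdu]
  (4) h-Deletion: [huvahepdu] → [uvahepdu]
  (5) Nasal Place Assimilation: no change — [uvahepdu]

[belkaro], [almak], [uvahepdu]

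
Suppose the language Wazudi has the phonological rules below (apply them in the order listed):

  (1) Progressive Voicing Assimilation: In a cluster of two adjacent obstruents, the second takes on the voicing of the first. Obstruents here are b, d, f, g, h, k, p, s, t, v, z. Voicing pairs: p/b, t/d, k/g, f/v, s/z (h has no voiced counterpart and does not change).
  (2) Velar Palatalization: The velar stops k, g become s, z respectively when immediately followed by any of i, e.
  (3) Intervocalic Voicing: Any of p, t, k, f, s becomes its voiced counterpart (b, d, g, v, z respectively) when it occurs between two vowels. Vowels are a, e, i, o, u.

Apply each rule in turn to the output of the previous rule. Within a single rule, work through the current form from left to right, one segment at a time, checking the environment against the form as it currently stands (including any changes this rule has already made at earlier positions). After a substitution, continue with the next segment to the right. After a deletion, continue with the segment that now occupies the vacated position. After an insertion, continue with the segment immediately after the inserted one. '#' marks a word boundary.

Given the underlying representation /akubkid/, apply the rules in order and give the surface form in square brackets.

(1) Progressive Voicing Assimilation: [akubkid] → [akubgid]
(2) Velar Palatalization: [akubgid] → [akubzid]
(3) Intervocalic Voicing: [akubzid] → [agubzid]

[agubzid]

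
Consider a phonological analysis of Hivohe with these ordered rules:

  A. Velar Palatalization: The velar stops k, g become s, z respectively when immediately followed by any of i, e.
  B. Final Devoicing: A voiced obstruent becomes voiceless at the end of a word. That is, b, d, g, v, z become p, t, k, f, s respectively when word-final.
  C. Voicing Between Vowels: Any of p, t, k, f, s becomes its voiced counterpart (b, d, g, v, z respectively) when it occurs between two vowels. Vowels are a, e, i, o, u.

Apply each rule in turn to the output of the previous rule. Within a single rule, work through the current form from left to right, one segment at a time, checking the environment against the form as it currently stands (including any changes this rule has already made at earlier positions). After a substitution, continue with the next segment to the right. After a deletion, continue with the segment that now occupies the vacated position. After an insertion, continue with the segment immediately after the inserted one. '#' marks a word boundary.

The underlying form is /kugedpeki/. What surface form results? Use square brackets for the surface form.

[kuzedpezi]

A Velar Palatalization: [kugedpeki] → [kuzedpesi]
B Final Devoicing: no change — [kuzedpesi]
C Voicing Between Vowels: [kuzedpesi] → [kuzedpezi]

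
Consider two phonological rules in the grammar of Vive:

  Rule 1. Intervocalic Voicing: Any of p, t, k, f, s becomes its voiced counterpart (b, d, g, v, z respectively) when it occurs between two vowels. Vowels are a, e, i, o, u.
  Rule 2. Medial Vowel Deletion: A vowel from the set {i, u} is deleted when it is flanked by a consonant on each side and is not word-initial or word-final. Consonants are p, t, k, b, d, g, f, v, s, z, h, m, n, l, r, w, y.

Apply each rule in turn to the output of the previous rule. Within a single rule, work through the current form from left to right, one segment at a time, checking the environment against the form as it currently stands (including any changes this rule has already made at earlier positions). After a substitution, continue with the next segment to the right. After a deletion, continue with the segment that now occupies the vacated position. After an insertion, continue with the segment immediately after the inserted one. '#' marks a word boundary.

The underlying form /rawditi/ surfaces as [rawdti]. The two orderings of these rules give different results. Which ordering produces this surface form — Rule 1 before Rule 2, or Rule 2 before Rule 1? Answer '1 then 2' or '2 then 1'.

2 then 1

Order 1 then 2:
  1 Intervocalic Voicing: [rawditi] → [rawdidi]
  2 Medial Vowel Deletion: [rawdidi] → [rawddi]
  result: [rawddi]
Order 2 then 1:
  2 Medial Vowel Deletion: [rawditi] → [rawdti]
  1 Intervocalic Voicing: no change — [rawdti]
  result: [rawdti]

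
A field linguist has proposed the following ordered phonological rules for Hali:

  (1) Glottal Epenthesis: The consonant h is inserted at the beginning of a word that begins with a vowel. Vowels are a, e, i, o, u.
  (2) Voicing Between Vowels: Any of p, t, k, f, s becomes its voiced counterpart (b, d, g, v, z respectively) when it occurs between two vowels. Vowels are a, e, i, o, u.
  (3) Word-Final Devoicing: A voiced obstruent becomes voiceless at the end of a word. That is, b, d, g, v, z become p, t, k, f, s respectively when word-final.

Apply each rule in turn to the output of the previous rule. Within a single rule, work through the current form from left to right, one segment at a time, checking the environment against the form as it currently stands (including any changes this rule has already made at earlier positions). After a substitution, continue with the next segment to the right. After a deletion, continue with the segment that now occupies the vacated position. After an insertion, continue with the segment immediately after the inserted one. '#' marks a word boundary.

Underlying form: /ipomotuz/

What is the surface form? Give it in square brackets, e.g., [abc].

[hibomodus]

(1) Glottal Epenthesis: [ipomotuz] → [hipomotuz]
(2) Voicing Between Vowels: [hipomotuz] → [hibomoduz]
(3) Word-Final Devoicing: [hibomoduz] → [hibomodus]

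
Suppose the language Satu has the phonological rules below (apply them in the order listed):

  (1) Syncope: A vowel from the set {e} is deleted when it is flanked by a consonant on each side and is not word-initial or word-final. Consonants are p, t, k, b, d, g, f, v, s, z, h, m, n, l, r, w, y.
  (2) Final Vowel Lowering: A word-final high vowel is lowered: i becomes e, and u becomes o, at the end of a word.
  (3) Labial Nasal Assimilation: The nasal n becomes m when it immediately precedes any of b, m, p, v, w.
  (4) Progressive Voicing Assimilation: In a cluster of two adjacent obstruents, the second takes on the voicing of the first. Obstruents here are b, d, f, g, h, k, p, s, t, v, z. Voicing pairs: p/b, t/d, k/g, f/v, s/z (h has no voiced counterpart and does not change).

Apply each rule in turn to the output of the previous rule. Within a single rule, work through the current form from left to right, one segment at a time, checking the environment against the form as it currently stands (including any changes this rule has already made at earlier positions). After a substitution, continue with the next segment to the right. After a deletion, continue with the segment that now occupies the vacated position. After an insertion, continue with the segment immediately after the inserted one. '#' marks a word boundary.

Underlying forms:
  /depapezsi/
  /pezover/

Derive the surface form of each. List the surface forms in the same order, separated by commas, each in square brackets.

[dbapsse], [psovr]

/depapezsi/:
  (1) Syncope: [depapezsi] → [dpapzsi]
  (2) Final Vowel Lowering: [dpapzsi] → [dpapzse]
  (3) Labial Nasal Assimilation: no change — [dpapzse]
  (4) Progressive Voicing Assimilation: [dpapzse] → [dbapsse]
/pezover/:
  (1) Syncope: [pezover] → [pzovr]
  (2) Final Vowel Lowering: no change — [pzovr]
  (3) Labial Nasal Assimilation: no change — [pzovr]
  (4) Progressive Voicing Assimilation: [pzovr] → [psovr]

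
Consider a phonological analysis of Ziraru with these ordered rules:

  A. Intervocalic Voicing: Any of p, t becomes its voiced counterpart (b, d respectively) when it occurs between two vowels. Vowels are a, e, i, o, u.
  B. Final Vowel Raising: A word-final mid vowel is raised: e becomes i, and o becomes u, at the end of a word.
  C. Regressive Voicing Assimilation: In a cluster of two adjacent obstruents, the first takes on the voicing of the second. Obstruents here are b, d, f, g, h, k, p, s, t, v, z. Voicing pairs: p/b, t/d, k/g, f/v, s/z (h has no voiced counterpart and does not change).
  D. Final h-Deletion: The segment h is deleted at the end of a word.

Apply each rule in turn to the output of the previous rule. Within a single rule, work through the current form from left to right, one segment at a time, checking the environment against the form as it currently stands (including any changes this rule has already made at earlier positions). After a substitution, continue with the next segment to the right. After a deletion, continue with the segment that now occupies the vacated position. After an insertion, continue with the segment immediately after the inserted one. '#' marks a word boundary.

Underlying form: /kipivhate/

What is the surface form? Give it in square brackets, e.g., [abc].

A Intervocalic Voicing: [kipivhate] → [kibivhade]
B Final Vowel Raising: [kibivhade] → [kibivhadi]
C Regressive Voicing Assimilation: [kibivhadi] → [kibifhadi]
D Final h-Deletion: no change — [kibifhadi]

[kibifhadi]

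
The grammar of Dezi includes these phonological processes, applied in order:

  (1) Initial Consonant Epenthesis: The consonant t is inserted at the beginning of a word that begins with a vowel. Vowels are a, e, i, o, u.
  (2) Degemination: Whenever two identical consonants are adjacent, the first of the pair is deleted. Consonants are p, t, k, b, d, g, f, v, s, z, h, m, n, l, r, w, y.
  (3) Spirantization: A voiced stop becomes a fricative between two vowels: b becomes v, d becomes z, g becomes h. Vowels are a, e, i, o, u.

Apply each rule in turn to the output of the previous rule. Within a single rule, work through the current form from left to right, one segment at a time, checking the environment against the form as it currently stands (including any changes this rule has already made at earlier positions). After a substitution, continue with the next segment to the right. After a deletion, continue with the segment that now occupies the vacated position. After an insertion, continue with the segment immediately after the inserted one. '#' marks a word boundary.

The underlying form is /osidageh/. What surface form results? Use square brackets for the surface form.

(1) Initial Consonant Epenthesis: [osidageh] → [tosidageh]
(2) Degemination: no change — [tosidageh]
(3) Spirantization: [tosidageh] → [tosizaheh]

[tosizaheh]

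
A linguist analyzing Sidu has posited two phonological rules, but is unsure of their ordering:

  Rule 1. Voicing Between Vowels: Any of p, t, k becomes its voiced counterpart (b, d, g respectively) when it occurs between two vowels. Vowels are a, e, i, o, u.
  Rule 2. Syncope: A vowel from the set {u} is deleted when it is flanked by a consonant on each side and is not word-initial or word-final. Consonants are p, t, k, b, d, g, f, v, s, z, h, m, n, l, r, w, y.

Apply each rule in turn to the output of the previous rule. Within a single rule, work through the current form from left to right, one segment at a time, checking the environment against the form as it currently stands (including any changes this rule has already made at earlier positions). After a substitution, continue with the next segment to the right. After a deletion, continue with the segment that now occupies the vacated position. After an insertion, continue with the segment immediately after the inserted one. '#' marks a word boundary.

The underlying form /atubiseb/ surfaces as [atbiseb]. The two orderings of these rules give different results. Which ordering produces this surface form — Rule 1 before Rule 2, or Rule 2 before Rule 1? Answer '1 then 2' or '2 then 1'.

2 then 1

Order 1 then 2:
  1 Voicing Between Vowels: [atubiseb] → [adubiseb]
  2 Syncope: [adubiseb] → [adbiseb]
  result: [adbiseb]
Order 2 then 1:
  2 Syncope: [atubiseb] → [atbiseb]
  1 Voicing Between Vowels: no change — [atbiseb]
  result: [atbiseb]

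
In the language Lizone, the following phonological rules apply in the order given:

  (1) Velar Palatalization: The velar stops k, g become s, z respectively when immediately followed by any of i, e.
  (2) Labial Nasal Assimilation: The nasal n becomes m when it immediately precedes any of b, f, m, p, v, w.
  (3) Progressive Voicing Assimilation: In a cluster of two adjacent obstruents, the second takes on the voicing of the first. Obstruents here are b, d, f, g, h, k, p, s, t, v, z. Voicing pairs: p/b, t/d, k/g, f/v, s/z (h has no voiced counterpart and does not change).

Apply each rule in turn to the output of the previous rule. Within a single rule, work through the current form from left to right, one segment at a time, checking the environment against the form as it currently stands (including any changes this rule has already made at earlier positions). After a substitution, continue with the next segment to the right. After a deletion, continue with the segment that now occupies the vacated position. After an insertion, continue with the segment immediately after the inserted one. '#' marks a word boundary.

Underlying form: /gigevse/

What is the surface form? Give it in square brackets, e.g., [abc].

(1) Velar Palatalization: [gigevse] → [zizevse]
(2) Labial Nasal Assimilation: no change — [zizevse]
(3) Progressive Voicing Assimilation: [zizevse] → [zizevze]

[zizevze]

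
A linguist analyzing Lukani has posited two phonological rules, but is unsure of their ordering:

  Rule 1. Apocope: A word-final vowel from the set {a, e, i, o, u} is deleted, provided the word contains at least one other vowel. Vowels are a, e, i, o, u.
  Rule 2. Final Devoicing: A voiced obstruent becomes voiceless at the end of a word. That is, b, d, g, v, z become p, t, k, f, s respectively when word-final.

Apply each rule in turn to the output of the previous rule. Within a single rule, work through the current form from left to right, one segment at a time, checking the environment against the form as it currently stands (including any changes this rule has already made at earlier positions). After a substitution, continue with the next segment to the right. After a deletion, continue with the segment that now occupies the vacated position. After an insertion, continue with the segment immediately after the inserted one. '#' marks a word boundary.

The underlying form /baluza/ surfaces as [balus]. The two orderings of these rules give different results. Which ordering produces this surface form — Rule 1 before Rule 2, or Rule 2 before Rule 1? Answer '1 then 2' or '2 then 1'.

1 then 2

Order 1 then 2:
  1 Apocope: [baluza] → [baluz]
  2 Final Devoicing: [baluz] → [balus]
  result: [balus]
Order 2 then 1:
  2 Final Devoicing: no change — [baluza]
  1 Apocope: [baluza] → [baluz]
  result: [baluz]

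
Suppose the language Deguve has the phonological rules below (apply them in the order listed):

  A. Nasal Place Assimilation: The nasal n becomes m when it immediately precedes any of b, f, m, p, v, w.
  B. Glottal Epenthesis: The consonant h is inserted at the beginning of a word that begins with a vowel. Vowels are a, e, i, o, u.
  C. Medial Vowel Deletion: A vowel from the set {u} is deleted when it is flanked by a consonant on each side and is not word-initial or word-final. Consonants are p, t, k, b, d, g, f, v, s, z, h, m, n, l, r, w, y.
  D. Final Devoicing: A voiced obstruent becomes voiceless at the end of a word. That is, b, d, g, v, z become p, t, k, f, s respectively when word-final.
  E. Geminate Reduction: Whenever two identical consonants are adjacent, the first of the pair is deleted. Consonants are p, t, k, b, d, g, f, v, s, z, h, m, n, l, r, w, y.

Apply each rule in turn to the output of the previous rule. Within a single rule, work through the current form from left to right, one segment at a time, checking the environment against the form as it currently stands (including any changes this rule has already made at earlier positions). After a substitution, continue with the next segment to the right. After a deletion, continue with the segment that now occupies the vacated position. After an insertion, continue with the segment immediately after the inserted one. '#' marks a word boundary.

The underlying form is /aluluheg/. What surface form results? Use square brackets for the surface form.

A Nasal Place Assimilation: no change — [aluluheg]
B Glottal Epenthesis: [aluluheg] → [haluluheg]
C Medial Vowel Deletion: [haluluheg] → [hallheg]
D Final Devoicing: [hallheg] → [hallhek]
E Geminate Reduction: [hallhek] → [halhek]

[halhek]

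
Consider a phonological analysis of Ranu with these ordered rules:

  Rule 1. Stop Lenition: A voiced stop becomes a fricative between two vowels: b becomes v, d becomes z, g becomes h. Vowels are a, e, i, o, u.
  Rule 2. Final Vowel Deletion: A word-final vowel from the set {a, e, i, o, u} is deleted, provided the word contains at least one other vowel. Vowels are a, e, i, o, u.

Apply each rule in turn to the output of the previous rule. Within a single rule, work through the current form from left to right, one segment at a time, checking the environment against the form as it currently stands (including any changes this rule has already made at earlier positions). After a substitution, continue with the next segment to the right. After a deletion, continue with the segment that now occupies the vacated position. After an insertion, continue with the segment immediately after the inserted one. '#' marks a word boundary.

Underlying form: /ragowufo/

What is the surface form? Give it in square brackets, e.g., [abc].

Rule 1 Stop Lenition: [ragowufo] → [rahowufo]
Rule 2 Final Vowel Deletion: [rahowufo] → [rahowuf]

[rahowuf]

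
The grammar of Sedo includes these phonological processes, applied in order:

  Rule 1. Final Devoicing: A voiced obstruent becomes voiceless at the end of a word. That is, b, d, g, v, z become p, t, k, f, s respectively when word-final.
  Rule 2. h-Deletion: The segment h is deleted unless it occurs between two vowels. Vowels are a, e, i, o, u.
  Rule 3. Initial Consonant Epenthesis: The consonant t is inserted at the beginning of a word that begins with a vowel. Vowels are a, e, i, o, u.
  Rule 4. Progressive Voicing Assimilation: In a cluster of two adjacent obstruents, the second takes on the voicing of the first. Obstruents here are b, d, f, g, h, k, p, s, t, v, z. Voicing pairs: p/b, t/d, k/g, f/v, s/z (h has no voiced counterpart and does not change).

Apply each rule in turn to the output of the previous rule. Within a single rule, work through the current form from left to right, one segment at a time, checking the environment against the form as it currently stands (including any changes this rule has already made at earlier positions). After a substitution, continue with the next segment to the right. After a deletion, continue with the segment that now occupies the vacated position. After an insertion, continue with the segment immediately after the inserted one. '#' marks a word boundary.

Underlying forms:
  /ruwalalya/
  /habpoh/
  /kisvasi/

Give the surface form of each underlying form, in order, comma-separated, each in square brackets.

[ruwalalya], [tabbo], [kisfasi]

/ruwalalya/:
  Rule 1 Final Devoicing: no change — [ruwalalya]
  Rule 2 h-Deletion: no change — [ruwalalya]
  Rule 3 Initial Consonant Epenthesis: no change — [ruwalalya]
  Rule 4 Progressive Voicing Assimilation: no change — [ruwalalya]
/habpoh/:
  Rule 1 Final Devoicing: no change — [habpoh]
  Rule 2 h-Deletion: [habpoh] → [abpo]
  Rule 3 Initial Consonant Epenthesis: [abpo] → [tabpo]
  Rule 4 Progressive Voicing Assimilation: [tabpo] → [tabbo]
/kisvasi/:
  Rule 1 Final Devoicing: no change — [kisvasi]
  Rule 2 h-Deletion: no change — [kisvasi]
  Rule 3 Initial Consonant Epenthesis: no change — [kisvasi]
  Rule 4 Progressive Voicing Assimilation: [kisvasi] → [kisfasi]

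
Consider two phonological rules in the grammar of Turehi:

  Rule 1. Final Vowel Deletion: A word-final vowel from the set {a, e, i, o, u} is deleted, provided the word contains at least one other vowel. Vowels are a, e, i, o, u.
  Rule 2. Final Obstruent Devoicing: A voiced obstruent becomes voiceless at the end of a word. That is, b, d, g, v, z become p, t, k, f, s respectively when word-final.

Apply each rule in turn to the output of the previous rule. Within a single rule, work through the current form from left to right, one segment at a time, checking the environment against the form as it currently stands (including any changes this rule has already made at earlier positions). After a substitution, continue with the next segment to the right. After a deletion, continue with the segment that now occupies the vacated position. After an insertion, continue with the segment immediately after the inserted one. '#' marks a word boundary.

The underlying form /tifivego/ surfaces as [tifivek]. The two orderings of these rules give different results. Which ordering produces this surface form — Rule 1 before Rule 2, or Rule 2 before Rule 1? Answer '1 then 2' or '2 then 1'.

1 then 2

Order 1 then 2:
  1 Final Vowel Deletion: [tifivego] → [tifiveg]
  2 Final Obstruent Devoicing: [tifiveg] → [tifivek]
  result: [tifivek]
Order 2 then 1:
  2 Final Obstruent Devoicing: no change — [tifivego]
  1 Final Vowel Deletion: [tifivego] → [tifiveg]
  result: [tifiveg]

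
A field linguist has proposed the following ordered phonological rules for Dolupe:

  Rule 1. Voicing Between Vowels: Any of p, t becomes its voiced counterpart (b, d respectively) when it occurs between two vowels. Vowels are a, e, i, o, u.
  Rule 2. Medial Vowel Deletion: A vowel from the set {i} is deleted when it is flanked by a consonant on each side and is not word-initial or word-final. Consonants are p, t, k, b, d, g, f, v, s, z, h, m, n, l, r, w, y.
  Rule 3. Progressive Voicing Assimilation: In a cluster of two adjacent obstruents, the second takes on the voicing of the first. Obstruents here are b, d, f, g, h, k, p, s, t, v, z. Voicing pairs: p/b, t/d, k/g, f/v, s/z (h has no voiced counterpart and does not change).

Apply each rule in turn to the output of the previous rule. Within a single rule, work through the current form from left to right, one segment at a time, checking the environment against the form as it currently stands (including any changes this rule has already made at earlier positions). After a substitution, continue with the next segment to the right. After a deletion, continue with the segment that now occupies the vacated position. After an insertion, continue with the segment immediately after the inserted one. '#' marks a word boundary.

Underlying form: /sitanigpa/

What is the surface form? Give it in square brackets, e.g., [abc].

Rule 1 Voicing Between Vowels: [sitanigpa] → [sidanigpa]
Rule 2 Medial Vowel Deletion: [sidanigpa] → [sdangpa]
Rule 3 Progressive Voicing Assimilation: [sdangpa] → [stangba]

[stangba]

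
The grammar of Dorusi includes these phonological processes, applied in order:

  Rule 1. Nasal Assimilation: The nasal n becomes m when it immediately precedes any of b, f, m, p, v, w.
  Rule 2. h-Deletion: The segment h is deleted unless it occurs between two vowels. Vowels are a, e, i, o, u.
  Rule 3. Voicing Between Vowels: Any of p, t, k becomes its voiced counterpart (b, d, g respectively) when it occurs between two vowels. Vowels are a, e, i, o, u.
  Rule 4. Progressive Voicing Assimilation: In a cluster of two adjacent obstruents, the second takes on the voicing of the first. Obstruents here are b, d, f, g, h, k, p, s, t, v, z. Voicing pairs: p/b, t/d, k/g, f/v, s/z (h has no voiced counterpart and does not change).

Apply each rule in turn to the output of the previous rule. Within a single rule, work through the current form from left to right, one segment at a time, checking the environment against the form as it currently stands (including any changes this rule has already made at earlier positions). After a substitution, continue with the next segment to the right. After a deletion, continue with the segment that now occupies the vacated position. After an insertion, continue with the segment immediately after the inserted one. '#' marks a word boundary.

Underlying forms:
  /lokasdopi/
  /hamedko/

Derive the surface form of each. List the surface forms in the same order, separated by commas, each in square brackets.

/lokasdopi/:
  Rule 1 Nasal Assimilation: no change — [lokasdopi]
  Rule 2 h-Deletion: no change — [lokasdopi]
  Rule 3 Voicing Between Vowels: [lokasdopi] → [logasdobi]
  Rule 4 Progressive Voicing Assimilation: [logasdobi] → [logastobi]
/hamedko/:
  Rule 1 Nasal Assimilation: no change — [hamedko]
  Rule 2 h-Deletion: [hamedko] → [amedko]
  Rule 3 Voicing Between Vowels: no change — [amedko]
  Rule 4 Progressive Voicing Assimilation: [amedko] → [amedgo]

[logastobi], [amedgo]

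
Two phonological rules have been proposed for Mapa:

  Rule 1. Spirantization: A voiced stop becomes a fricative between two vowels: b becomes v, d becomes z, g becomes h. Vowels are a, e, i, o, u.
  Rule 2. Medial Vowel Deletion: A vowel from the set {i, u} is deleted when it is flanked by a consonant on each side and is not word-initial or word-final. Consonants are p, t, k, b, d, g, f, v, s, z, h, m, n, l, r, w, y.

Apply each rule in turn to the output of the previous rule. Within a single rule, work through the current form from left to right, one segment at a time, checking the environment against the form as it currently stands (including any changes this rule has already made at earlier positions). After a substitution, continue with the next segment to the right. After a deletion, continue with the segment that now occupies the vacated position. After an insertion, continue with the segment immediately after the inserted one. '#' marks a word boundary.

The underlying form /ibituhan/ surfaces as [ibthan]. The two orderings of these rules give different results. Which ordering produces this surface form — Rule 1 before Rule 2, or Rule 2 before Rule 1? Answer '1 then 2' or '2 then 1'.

Order 1 then 2:
  1 Spirantization: [ibituhan] → [ivituhan]
  2 Medial Vowel Deletion: [ivituhan] → [ivthan]
  result: [ivthan]
Order 2 then 1:
  2 Medial Vowel Deletion: [ibituhan] → [ibthan]
  1 Spirantization: no change — [ibthan]
  result: [ibthan]

2 then 1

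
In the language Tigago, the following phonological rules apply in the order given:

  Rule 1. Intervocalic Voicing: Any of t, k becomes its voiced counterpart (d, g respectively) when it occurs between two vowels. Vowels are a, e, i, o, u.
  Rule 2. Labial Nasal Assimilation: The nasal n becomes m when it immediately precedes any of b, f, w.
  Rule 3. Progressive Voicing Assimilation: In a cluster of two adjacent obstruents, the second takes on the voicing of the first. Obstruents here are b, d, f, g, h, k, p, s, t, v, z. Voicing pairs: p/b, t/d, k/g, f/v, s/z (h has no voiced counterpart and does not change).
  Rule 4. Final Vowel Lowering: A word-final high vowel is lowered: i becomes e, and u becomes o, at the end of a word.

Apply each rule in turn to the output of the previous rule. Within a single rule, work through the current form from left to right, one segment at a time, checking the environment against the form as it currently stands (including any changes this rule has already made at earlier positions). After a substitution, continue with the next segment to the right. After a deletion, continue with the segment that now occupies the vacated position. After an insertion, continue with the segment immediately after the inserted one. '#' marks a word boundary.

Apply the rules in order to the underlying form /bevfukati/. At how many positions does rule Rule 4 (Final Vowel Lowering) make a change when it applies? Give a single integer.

1

Rule 1 Intervocalic Voicing: [bevfukati] → [bevfugadi]
Rule 2 Labial Nasal Assimilation: no change — [bevfugadi]
Rule 3 Progressive Voicing Assimilation: [bevfugadi] → [bevvugadi]
Rule 4 Final Vowel Lowering: [bevvugadi] → [bevvugade]
Rule Rule 4 changed 1 position(s).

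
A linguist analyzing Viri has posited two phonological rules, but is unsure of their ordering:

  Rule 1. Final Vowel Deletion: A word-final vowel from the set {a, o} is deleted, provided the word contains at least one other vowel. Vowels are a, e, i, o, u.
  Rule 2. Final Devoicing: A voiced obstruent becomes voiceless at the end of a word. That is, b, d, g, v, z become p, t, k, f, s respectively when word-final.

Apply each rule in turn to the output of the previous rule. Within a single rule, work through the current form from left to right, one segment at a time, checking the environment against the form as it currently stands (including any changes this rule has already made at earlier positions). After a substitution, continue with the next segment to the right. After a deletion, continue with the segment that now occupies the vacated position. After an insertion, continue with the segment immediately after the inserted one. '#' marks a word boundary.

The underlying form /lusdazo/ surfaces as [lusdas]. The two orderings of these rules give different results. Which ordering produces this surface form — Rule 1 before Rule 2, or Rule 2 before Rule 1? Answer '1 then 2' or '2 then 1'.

1 then 2

Order 1 then 2:
  1 Final Vowel Deletion: [lusdazo] → [lusdaz]
  2 Final Devoicing: [lusdaz] → [lusdas]
  result: [lusdas]
Order 2 then 1:
  2 Final Devoicing: no change — [lusdazo]
  1 Final Vowel Deletion: [lusdazo] → [lusdaz]
  result: [lusdaz]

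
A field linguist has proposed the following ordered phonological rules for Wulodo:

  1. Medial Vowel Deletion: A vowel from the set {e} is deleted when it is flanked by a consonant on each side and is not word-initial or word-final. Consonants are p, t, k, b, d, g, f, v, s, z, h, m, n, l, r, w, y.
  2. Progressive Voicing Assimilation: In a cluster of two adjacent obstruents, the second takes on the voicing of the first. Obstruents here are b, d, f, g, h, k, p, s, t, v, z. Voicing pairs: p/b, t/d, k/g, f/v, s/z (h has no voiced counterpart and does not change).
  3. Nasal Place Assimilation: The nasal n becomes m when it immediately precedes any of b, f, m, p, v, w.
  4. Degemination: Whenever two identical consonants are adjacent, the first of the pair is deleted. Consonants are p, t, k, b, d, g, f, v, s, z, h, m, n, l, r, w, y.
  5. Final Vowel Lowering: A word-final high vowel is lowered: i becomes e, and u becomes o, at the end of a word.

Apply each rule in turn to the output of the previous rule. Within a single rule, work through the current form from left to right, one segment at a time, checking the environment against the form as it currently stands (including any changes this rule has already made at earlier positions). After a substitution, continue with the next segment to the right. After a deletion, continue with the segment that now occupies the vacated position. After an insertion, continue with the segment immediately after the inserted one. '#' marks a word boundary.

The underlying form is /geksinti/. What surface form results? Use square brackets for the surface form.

[gzinte]

1 Medial Vowel Deletion: [geksinti] → [gksinti]
2 Progressive Voicing Assimilation: [gksinti] → [ggzinti]
3 Nasal Place Assimilation: no change — [ggzinti]
4 Degemination: [ggzinti] → [gzinti]
5 Final Vowel Lowering: [gzinti] → [gzinte]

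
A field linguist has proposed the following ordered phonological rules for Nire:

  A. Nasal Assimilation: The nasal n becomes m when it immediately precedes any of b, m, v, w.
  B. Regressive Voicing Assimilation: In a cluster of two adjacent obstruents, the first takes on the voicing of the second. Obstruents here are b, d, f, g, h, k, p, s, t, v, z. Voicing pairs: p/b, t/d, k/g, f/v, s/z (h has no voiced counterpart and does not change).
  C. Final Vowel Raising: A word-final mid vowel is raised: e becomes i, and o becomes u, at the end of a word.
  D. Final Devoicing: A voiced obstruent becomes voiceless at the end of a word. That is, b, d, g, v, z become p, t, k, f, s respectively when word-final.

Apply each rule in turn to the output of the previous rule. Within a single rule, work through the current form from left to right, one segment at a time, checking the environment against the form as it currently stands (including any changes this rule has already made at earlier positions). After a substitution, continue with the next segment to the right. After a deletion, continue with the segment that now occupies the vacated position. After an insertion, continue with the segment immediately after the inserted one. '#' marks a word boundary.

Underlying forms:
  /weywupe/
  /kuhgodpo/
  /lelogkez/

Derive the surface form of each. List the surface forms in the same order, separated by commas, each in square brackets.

/weywupe/:
  A Nasal Assimilation: no change — [weywupe]
  B Regressive Voicing Assimilation: no change — [weywupe]
  C Final Vowel Raising: [weywupe] → [weywupi]
  D Final Devoicing: no change — [weywupi]
/kuhgodpo/:
  A Nasal Assimilation: no change — [kuhgodpo]
  B Regressive Voicing Assimilation: [kuhgodpo] → [kuhgotpo]
  C Final Vowel Raising: [kuhgotpo] → [kuhgotpu]
  D Final Devoicing: no change — [kuhgotpu]
/lelogkez/:
  A Nasal Assimilation: no change — [lelogkez]
  B Regressive Voicing Assimilation: [lelogkez] → [lelokkez]
  C Final Vowel Raising: no change — [lelokkez]
  D Final Devoicing: [lelokkez] → [lelokkes]

[weywupi], [kuhgotpu], [lelokkes]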